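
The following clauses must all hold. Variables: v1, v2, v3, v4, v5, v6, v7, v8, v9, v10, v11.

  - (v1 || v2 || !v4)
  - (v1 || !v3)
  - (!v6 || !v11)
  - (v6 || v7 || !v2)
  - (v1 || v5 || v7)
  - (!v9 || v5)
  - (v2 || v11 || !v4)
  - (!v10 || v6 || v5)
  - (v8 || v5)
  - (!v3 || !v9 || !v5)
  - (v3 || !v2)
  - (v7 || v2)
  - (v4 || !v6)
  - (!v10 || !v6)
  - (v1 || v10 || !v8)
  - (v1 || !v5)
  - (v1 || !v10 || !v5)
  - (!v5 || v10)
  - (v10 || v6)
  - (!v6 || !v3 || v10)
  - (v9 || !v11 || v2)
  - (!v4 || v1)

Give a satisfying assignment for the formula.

v1=T, v2=T, v3=T, v4=T, v5=T, v6=F, v7=T, v8=T, v9=F, v10=T, v11=T

Check each clause:
  1. (v1 || !v4 || v2) — v1 is true.
  2. (v1 || !v3) — v1 is true.
  3. (!v11 || !v6) — !v6 is true.
  4. (v7 || !v2 || v6) — v7 is true.
  5. (v7 || v5 || v1) — v1 is true.
  6. (!v9 || v5) — v5 is true.
  7. (!v4 || v11 || v2) — v2 is true.
  8. (v5 || v6 || !v10) — v5 is true.
  9. (v8 || v5) — v8 is true.
  10. (!v3 || !v9 || !v5) — !v9 is true.
  11. (!v2 || v3) — v3 is true.
  12. (v2 || v7) — v2 is true.
  13. (!v6 || v4) — !v6 is true.
  14. (!v6 || !v10) — !v6 is true.
  15. (v10 || !v8 || v1) — v1 is true.
  16. (!v5 || v1) — v1 is true.
  17. (!v5 || v1 || !v10) — v1 is true.
  18. (!v5 || v10) — v10 is true.
  19. (v10 || v6) — v10 is true.
  20. (!v6 || v10 || !v3) — v10 is true.
  21. (v2 || !v11 || v9) — v2 is true.
  22. (!v4 || v1) — v1 is true.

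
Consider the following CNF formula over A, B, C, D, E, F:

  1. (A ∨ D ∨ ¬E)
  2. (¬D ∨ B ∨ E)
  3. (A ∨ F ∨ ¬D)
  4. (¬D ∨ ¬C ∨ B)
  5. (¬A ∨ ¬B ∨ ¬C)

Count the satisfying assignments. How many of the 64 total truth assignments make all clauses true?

31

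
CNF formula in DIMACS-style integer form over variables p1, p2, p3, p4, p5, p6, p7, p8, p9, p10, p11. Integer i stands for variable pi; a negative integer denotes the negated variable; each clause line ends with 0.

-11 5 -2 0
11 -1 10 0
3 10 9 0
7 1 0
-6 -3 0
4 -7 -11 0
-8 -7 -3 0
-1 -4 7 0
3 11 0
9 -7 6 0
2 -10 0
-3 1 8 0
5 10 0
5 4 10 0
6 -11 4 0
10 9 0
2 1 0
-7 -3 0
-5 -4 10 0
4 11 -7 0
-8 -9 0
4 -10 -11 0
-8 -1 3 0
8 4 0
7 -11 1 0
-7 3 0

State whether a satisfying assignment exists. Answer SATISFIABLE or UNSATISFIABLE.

Set p1 = True and propagate.
Branch on p2: take p2 = True.
The remaining clauses are satisfied by p3 = True, p4 = False, p5 = True, p6 = False, p7 = False, p8 = True, p9 = False, p10 = True, p11 = False.
So p1=1  p2=1  p3=1  p4=0  p5=1  p6=0  p7=0  p8=1  p9=0  p10=1  p11=0 is a satisfying assignment.

SATISFIABLE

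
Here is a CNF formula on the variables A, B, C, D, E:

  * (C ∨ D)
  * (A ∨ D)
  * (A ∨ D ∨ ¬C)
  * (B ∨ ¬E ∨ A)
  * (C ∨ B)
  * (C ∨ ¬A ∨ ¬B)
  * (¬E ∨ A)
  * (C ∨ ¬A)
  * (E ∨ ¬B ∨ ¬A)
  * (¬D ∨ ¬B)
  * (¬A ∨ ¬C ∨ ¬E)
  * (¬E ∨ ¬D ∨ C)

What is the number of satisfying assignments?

3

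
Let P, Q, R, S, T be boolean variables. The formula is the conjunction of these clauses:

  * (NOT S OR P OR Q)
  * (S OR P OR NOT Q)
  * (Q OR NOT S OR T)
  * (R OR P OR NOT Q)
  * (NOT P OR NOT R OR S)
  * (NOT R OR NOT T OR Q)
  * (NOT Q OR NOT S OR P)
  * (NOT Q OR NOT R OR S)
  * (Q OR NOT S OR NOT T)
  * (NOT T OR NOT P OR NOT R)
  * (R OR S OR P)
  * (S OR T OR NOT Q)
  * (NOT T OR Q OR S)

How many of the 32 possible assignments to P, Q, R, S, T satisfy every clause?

6

The models are:
  P=F Q=F R=T S=F T=F
  P=T Q=F R=F S=F T=F
  P=T Q=T R=F S=F T=T
  P=T Q=T R=F S=T T=F
  P=T Q=T R=F S=T T=T
  P=T Q=T R=T S=T T=F
Count: 6.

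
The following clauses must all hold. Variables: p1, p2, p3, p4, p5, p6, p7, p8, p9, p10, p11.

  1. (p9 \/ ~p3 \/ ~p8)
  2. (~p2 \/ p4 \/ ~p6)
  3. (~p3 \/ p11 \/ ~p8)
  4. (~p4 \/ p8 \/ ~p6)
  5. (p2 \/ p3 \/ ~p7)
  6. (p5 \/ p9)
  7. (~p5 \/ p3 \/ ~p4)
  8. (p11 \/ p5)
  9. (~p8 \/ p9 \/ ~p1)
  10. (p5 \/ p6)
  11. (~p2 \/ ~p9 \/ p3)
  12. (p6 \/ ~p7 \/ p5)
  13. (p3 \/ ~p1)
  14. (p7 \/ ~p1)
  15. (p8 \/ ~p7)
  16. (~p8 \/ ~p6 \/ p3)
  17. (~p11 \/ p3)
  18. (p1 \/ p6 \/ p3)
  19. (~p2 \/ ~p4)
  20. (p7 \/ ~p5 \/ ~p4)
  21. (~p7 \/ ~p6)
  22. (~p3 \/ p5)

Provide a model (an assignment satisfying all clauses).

Try p1 = False.
Try p2 = False.
For the remaining variables, p3 = True, p4 = False, p5 = True, p6 = False, p7 = False, p8 = False, p9 = True, p10 = True, p11 = True works.
Every clause has at least one true literal under this assignment.
Check each clause:
  1. (p9 \/ ~p8 \/ ~p3) — ~p8 is true.
  2. (~p6 \/ p4 \/ ~p2) — ~p6 is true.
  3. (p11 \/ ~p3 \/ ~p8) — ~p8 is true.
  4. (~p6 \/ p8 \/ ~p4) — ~p6 is true.
  5. (p2 \/ ~p7 \/ p3) — ~p7 is true.
  6. (p5 \/ p9) — p9 is true.
  7. (~p5 \/ ~p4 \/ p3) — p3 is true.
  8. (p5 \/ p11) — p11 is true.
  9. (p9 \/ ~p1 \/ ~p8) — ~p8 is true.
  10. (p5 \/ p6) — p5 is true.
  11. (p3 \/ ~p9 \/ ~p2) — p3 is true.
  12. (p5 \/ ~p7 \/ p6) — ~p7 is true.
  13. (~p1 \/ p3) — p3 is true.
  14. (~p1 \/ p7) — ~p1 is true.
  15. (p8 \/ ~p7) — ~p7 is true.
  16. (p3 \/ ~p6 \/ ~p8) — ~p8 is true.
  17. (p3 \/ ~p11) — p3 is true.
  18. (p1 \/ p3 \/ p6) — p3 is true.
  19. (~p2 \/ ~p4) — ~p4 is true.
  20. (p7 \/ ~p4 \/ ~p5) — ~p4 is true.
  21. (~p6 \/ ~p7) — ~p7 is true.
  22. (p5 \/ ~p3) — p5 is true.

p1=F  p2=F  p3=T  p4=F  p5=T  p6=F  p7=F  p8=F  p9=T  p10=T  p11=T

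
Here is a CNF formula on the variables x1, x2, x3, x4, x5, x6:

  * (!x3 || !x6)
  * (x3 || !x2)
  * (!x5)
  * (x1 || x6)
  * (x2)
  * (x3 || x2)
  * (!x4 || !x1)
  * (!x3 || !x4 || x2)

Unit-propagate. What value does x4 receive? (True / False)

(!x5) is a unit clause: x5 = False.
(x2) is a unit clause: x2 = True.
(!x2 || x3) with x2 = True leaves only x3, so x3 = True.
(!x3 || !x6) with x3 = True leaves only !x6, so x6 = False.
In (x1 || x6), x6 is now false; x1 must hold, so x1 = True.
From (!x1 || !x4) and x1 = True: x4 = False.

False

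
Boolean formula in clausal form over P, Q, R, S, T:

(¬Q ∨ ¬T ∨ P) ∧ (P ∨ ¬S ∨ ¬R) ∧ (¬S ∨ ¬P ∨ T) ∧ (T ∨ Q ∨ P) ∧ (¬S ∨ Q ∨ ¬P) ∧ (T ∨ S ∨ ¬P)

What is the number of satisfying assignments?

12

Split on P, then S.
  P=T, S=T: remaining (Q,R,T) ∈ {(T,F,T); (T,T,T)} — 2.
  P=T, S=F: remaining (Q,R,T) ∈ {(F,F,T); (F,T,T); (T,F,T); (T,T,T)} — 4.
  P=F, S=T: remaining (Q,R,T) ∈ {(F,F,T); (T,F,F)} — 2.
  P=F, S=F: remaining (Q,R,T) ∈ {(F,F,T); (F,T,T); (T,F,F); (T,T,F)} — 4.
Total: 2 + 4 + 2 + 4 = 12.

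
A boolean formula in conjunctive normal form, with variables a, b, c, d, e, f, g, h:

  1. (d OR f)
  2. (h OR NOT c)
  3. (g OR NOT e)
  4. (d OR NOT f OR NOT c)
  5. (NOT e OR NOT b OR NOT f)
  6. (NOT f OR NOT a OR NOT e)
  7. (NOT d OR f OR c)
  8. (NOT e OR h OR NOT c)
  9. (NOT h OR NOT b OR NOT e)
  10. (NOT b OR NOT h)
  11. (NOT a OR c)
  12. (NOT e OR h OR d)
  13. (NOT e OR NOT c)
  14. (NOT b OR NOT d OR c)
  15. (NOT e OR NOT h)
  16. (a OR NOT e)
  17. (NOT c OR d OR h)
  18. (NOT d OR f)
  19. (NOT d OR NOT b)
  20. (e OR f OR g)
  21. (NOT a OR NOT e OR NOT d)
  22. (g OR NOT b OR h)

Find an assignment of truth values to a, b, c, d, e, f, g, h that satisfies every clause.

a = False, b = False, c = False, d = True, e = False, f = True, g = False, h = False

Check each clause:
  1. (d OR f) — d is true.
  2. (NOT c OR h) — NOT c is true.
  3. (NOT e OR g) — NOT e is true.
  4. (NOT f OR d OR NOT c) — d is true.
  5. (NOT f OR NOT e OR NOT b) — NOT e is true.
  6. (NOT f OR NOT a OR NOT e) — NOT e is true.
  7. (NOT d OR c OR f) — f is true.
  8. (NOT e OR NOT c OR h) — NOT e is true.
  9. (NOT h OR NOT b OR NOT e) — NOT h is true.
  10. (NOT h OR NOT b) — NOT h is true.
  11. (c OR NOT a) — NOT a is true.
  12. (NOT e OR d OR h) — NOT e is true.
  13. (NOT c OR NOT e) — NOT e is true.
  14. (c OR NOT b OR NOT d) — NOT b is true.
  15. (NOT h OR NOT e) — NOT h is true.
  16. (a OR NOT e) — NOT e is true.
  17. (NOT c OR h OR d) — d is true.
  18. (NOT d OR f) — f is true.
  19. (NOT d OR NOT b) — NOT b is true.
  20. (e OR f OR g) — f is true.
  21. (NOT a OR NOT e OR NOT d) — NOT e is true.
  22. (g OR NOT b OR h) — NOT b is true.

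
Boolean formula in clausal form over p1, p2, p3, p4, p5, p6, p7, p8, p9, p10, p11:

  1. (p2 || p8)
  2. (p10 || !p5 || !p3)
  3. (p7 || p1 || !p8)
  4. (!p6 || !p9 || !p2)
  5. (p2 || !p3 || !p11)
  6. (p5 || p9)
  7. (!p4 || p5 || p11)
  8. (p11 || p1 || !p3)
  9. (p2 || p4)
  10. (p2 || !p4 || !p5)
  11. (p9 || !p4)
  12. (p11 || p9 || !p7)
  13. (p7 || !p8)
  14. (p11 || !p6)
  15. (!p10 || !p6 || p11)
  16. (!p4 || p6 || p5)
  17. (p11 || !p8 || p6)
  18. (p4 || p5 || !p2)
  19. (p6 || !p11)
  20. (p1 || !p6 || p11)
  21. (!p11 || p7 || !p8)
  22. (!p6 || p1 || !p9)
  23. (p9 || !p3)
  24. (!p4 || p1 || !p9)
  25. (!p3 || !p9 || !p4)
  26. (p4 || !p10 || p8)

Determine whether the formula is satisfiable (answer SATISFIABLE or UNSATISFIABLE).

p1 occurs only positively in the remaining clauses — set p1 = True.
Pure literal: p3 appears only negated; assign p3 = False.
Try p2 = True.
For the remaining variables, p4 = False, p5 = True, p6 = False, p7 = True, p8 = False, p9 = True, p10 = False, p11 = False works.
Every clause has at least one true literal under this assignment.
So p1=True  p2=True  p3=False  p4=False  p5=True  p6=False  p7=True  p8=False  p9=True  p10=False  p11=False is a satisfying assignment.

SATISFIABLE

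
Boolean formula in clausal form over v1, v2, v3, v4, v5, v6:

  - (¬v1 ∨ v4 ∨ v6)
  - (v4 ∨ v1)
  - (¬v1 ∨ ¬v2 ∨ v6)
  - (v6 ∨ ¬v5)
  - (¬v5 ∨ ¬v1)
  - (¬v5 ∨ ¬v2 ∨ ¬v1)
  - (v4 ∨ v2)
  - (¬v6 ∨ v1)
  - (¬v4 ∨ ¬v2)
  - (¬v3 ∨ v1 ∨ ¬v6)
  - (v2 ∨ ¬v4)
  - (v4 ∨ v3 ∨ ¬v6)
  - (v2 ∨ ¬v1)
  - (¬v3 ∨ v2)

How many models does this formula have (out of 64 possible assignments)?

1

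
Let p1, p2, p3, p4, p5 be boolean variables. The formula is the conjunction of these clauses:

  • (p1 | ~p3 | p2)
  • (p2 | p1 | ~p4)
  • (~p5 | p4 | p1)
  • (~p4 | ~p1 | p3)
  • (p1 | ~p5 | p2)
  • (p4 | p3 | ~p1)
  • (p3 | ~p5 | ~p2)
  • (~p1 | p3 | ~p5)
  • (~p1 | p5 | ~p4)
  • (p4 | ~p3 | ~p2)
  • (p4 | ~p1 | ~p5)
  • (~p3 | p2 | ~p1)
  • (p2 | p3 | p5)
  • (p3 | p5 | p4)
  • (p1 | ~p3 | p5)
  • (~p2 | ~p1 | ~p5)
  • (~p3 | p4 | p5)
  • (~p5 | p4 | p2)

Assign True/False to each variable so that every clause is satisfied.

p1=False, p2=True, p3=True, p4=True, p5=True

Check each clause:
  1. (p2 | ~p3 | p1) — p2 is true.
  2. (p2 | ~p4 | p1) — p2 is true.
  3. (p1 | p4 | ~p5) — p4 is true.
  4. (~p1 | ~p4 | p3) — p3 is true.
  5. (p1 | p2 | ~p5) — p2 is true.
  6. (p3 | ~p1 | p4) — p3 is true.
  7. (p3 | ~p2 | ~p5) — p3 is true.
  8. (~p5 | ~p1 | p3) — p3 is true.
  9. (~p4 | ~p1 | p5) — p5 is true.
  10. (p4 | ~p3 | ~p2) — p4 is true.
  11. (p4 | ~p5 | ~p1) — p4 is true.
  12. (~p1 | ~p3 | p2) — p2 is true.
  13. (p2 | p3 | p5) — p2 is true.
  14. (p4 | p5 | p3) — p3 is true.
  15. (~p3 | p5 | p1) — p5 is true.
  16. (~p5 | ~p1 | ~p2) — ~p1 is true.
  17. (~p3 | p5 | p4) — p4 is true.
  18. (p2 | ~p5 | p4) — p2 is true.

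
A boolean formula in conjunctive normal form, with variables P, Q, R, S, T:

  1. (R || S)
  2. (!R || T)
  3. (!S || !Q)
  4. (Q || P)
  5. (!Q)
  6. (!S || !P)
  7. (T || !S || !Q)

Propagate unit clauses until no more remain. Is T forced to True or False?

True

(!Q) stands alone — Q = False.
(Q || P) with Q = False leaves only P, so P = True.
(!P || !S) with P = True leaves only !S, so S = False.
(S || R): since S = False, the clause reduces to (R). R = True.
(T || !R): since R = True, the clause reduces to (T). T = True.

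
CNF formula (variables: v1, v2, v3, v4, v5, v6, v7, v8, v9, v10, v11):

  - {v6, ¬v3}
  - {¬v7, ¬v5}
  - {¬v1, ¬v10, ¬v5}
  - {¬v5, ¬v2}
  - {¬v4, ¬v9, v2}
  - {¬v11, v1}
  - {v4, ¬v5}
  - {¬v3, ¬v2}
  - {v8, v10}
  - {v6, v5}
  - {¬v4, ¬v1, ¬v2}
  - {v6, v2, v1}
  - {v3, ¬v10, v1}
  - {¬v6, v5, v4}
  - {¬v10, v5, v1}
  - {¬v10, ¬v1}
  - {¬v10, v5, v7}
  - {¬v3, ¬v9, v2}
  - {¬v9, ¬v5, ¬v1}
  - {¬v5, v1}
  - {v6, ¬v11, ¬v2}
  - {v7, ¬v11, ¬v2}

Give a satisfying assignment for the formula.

v1 = T, v2 = F, v3 = T, v4 = T, v5 = F, v6 = T, v7 = T, v8 = T, v9 = F, v10 = F, v11 = F

Check each clause:
  1. {v6, ¬v3} — v6 is true.
  2. {¬v7, ¬v5} — ¬v5 is true.
  3. {¬v10, ¬v5, ¬v1} — ¬v5 is true.
  4. {¬v5, ¬v2} — ¬v5 is true.
  5. {v2, ¬v4, ¬v9} — ¬v9 is true.
  6. {v1, ¬v11} — v1 is true.
  7. {v4, ¬v5} — ¬v5 is true.
  8. {¬v3, ¬v2} — ¬v2 is true.
  9. {v8, v10} — v8 is true.
  10. {v5, v6} — v6 is true.
  11. {¬v2, ¬v1, ¬v4} — ¬v2 is true.
  12. {v6, v1, v2} — v1 is true.
  13. {¬v10, v3, v1} — v1 is true.
  14. {¬v6, v4, v5} — v4 is true.
  15. {¬v10, v5, v1} — v1 is true.
  16. {¬v1, ¬v10} — ¬v10 is true.
  17. {v7, ¬v10, v5} — ¬v10 is true.
  18. {¬v3, ¬v9, v2} — ¬v9 is true.
  19. {¬v5, ¬v9, ¬v1} — ¬v5 is true.
  20. {¬v5, v1} — v1 is true.
  21. {¬v2, v6, ¬v11} — ¬v11 is true.
  22. {¬v2, ¬v11, v7} — ¬v11 is true.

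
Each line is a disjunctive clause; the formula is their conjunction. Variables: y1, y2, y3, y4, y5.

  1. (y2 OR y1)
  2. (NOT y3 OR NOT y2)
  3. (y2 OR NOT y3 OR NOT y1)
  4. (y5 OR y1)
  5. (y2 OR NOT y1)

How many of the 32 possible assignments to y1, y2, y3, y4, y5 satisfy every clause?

Satisfying assignments:
  y1=F y2=T y3=F y4=F y5=T
  y1=F y2=T y3=F y4=T y5=T
  y1=T y2=T y3=F y4=F y5=F
  y1=T y2=T y3=F y4=F y5=T
  y1=T y2=T y3=F y4=T y5=F
  y1=T y2=T y3=F y4=T y5=T
That's 6 in total.

6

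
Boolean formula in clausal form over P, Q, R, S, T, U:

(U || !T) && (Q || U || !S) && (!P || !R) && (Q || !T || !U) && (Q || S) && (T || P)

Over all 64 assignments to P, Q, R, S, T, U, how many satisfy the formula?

11

Case analysis on Q and T:
  Q=T, T=T: S free; 3 ways for (P,R,U) × 2^1 = 6.
  Q=T, T=F: remaining (P,R,S,U) ∈ {(T,F,F,F); (T,F,F,T); (T,F,T,F); (T,F,T,T)} — 4.
  Q=F, T=T: a clause becomes empty — 0.
  Q=F, T=F: remaining (P,R,S,U) ∈ {(T,F,T,T)} — 1.
Total: 6 + 4 + 0 + 1 = 11.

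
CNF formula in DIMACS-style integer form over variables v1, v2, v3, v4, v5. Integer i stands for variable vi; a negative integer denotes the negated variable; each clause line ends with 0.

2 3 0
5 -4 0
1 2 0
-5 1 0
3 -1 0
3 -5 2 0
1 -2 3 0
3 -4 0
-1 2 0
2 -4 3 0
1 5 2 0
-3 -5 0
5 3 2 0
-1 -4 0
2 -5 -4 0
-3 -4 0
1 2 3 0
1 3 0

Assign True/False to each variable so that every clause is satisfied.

Pure literal: v4 appears only negated; assign v4 = False.
Try v1 = True.
  then v3 is forced to True.
  then v2 is forced to True.
  then v5 is forced to False.

v1 = T, v2 = T, v3 = T, v4 = F, v5 = F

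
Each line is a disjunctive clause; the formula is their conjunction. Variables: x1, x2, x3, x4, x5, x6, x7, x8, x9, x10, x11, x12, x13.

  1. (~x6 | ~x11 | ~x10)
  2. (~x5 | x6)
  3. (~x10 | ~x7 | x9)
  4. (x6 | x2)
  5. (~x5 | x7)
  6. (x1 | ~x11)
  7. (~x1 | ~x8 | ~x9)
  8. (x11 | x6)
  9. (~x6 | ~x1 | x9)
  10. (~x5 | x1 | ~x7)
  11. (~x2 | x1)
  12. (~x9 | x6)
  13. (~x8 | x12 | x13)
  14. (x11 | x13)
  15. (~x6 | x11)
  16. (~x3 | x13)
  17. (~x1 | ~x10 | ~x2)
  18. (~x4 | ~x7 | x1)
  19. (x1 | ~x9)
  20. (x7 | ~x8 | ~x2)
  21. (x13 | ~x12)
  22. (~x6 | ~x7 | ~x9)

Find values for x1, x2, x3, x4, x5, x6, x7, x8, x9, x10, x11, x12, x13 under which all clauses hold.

x1=T, x2=T, x3=T, x4=T, x5=F, x6=F, x7=T, x8=F, x9=F, x10=F, x11=T, x12=T, x13=T

x5 occurs only negated in the remaining clauses — set x5 = False.
Pure literal: x8 appears only negated; assign x8 = False.
Try x1 = True.
Try x2 = True.
  then x10 is forced to False.
The remaining clauses are satisfied by x3 = True, x4 = True, x6 = False, x7 = True, x9 = False, x11 = True, x12 = True, x13 = True.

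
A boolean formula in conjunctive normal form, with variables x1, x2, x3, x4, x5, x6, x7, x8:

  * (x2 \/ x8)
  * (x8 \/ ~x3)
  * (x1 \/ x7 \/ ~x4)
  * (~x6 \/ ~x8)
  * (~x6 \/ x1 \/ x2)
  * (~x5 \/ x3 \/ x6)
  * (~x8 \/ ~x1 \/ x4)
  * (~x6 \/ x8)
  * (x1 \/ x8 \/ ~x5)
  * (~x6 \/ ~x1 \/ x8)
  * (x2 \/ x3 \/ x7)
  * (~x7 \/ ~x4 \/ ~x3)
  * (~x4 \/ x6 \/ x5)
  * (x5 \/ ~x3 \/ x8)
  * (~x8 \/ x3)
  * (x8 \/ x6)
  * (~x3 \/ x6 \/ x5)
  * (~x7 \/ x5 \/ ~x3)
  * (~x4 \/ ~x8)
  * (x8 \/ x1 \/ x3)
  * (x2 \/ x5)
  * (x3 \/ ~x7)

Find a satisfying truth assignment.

x1 = F, x2 = T, x3 = T, x4 = F, x5 = T, x6 = F, x7 = T, x8 = T

Check each clause:
  1. (x8 \/ x2) — x8 is true.
  2. (~x3 \/ x8) — x8 is true.
  3. (x7 \/ ~x4 \/ x1) — ~x4 is true.
  4. (~x8 \/ ~x6) — ~x6 is true.
  5. (~x6 \/ x2 \/ x1) — x2 is true.
  6. (x3 \/ ~x5 \/ x6) — x3 is true.
  7. (~x1 \/ ~x8 \/ x4) — ~x1 is true.
  8. (~x6 \/ x8) — x8 is true.
  9. (~x5 \/ x8 \/ x1) — x8 is true.
  10. (~x1 \/ x8 \/ ~x6) — x8 is true.
  11. (x2 \/ x7 \/ x3) — x2 is true.
  12. (~x3 \/ ~x7 \/ ~x4) — ~x4 is true.
  13. (x6 \/ x5 \/ ~x4) — ~x4 is true.
  14. (x8 \/ ~x3 \/ x5) — x8 is true.
  15. (x3 \/ ~x8) — x3 is true.
  16. (x6 \/ x8) — x8 is true.
  17. (~x3 \/ x5 \/ x6) — x5 is true.
  18. (~x7 \/ ~x3 \/ x5) — x5 is true.
  19. (~x8 \/ ~x4) — ~x4 is true.
  20. (x8 \/ x1 \/ x3) — x8 is true.
  21. (x2 \/ x5) — x2 is true.
  22. (~x7 \/ x3) — x3 is true.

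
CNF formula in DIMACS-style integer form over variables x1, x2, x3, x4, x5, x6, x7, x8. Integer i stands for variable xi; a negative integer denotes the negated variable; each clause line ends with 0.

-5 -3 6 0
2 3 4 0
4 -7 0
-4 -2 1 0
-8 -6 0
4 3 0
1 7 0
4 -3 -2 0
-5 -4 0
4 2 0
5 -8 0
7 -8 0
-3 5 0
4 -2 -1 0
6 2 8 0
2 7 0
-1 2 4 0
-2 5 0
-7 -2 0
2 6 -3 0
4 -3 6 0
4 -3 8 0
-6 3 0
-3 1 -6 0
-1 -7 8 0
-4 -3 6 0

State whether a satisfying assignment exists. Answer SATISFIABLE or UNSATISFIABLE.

x4 = True:
  propagation gives x5=False, x8=False, x3=False, x2=False; an empty clause results — contradiction.
x4 = False:
  propagation gives x7=False, x3=True, x1=True, x2=False; an empty clause results — contradiction.
Every branch closes, so no satisfying assignment exists.

UNSATISFIABLE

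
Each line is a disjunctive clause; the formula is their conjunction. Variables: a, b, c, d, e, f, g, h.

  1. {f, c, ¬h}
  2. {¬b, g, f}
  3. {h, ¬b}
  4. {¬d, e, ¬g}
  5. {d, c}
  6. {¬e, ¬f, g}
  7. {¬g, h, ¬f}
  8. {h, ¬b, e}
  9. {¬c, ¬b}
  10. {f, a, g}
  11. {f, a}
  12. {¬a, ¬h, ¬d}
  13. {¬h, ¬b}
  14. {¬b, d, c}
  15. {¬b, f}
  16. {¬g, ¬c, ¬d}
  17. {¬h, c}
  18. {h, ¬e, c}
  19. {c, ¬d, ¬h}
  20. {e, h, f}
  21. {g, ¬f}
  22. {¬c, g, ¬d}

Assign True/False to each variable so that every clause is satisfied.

Pure literal: b appears only negated; assign b = False.
Set a = False and propagate.
  then f is forced to True.
  then g is forced to True.
  then h is forced to True.
  then c is forced to True.
  then d is forced to False.
e is now unconstrained; take e = False.
Every clause has at least one true literal under this assignment.

a=F, b=F, c=T, d=F, e=F, f=T, g=T, h=T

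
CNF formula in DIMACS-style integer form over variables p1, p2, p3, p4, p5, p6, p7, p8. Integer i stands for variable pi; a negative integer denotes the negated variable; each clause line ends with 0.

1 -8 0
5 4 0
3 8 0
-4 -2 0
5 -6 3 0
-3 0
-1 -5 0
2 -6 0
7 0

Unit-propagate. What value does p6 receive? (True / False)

False

(~p3) stands alone — p3 = False.
(p8 \/ p3): since p3 = False, the clause reduces to (p8). p8 = True.
In (p1 \/ ~p8), ~p8 is now false; p1 must hold, so p1 = True.
(~p1 \/ ~p5): since p1 = True, the clause reduces to (~p5). p5 = False.
From (p5 \/ p4) and p5 = False: p4 = True.
In (~p2 \/ ~p4), ~p4 is now false; ~p2 must hold, so p2 = False.
(p3 \/ p5 \/ ~p6) with p3 = False, p5 = False leaves only ~p6, so p6 = False.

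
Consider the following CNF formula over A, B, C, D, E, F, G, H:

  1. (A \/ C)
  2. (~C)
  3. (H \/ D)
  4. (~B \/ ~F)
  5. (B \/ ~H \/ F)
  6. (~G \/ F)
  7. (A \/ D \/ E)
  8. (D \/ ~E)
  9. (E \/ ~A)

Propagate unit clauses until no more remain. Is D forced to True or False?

True

(~C) is a unit clause: C = False.
(A \/ C) with C = False leaves only A, so A = True.
From (E \/ ~A) and A = True: E = True.
From (D \/ ~E) and E = True: D = True.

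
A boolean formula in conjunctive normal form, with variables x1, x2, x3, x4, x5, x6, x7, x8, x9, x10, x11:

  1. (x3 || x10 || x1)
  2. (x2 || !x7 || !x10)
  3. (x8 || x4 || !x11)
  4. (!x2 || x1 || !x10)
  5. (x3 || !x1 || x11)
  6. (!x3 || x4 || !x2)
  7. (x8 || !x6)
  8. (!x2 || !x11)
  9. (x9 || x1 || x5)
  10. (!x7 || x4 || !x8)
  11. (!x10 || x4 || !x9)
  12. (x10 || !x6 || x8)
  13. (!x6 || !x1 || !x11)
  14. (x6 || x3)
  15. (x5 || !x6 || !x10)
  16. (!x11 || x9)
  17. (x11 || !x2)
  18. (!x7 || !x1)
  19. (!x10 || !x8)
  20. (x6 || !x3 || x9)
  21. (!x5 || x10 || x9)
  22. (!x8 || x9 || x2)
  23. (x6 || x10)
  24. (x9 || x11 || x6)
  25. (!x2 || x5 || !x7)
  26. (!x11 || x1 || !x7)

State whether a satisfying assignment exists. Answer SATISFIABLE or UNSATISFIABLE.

SATISFIABLE

x7 occurs only negated in the remaining clauses — set x7 = False.
Set x1 = True and propagate.
Set x2 = False and propagate.
Set x3 = True and propagate.
For the remaining variables, x4 = False, x5 = True, x6 = True, x8 = True, x9 = True, x10 = False, x11 = False works.
So x1=True  x2=False  x3=True  x4=False  x5=True  x6=True  x7=False  x8=True  x9=True  x10=False  x11=False is a satisfying assignment.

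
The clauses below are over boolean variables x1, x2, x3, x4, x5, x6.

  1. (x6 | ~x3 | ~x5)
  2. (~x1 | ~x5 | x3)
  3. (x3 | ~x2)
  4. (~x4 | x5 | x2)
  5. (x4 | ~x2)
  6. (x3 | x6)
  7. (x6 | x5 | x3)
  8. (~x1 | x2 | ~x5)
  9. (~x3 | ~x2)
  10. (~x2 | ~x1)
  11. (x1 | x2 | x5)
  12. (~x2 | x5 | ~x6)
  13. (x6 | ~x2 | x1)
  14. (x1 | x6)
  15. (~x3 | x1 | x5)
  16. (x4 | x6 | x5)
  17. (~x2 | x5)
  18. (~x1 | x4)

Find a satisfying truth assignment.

x1 = F  x2 = F  x3 = F  x4 = T  x5 = T  x6 = T

Try x1 = False.
  then x6 is forced to True.
For the remaining variables, x2 = False, x3 = False, x4 = True, x5 = True works.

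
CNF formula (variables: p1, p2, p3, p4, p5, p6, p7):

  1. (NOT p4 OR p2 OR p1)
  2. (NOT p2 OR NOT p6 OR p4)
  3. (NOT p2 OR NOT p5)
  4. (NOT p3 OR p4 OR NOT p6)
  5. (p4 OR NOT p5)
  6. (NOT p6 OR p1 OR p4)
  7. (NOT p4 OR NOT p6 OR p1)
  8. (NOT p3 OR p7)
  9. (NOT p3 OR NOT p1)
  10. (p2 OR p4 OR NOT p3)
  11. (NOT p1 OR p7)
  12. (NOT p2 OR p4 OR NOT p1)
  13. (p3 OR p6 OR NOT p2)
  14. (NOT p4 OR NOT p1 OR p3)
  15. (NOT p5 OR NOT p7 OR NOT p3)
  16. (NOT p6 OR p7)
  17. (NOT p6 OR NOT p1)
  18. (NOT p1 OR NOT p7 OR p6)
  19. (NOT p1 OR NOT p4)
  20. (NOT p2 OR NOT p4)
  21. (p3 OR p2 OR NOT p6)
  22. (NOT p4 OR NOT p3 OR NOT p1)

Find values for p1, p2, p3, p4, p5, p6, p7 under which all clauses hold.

Pure literal: p5 appears only negated; assign p5 = False.
Set p1 = False and propagate.
Try p2 = False.
  then p4 is forced to False.
  then p6 is forced to False.
  then p3 is forced to False.
p7 is now unconstrained; take p7 = True.

p1=F, p2=F, p3=F, p4=F, p5=F, p6=F, p7=T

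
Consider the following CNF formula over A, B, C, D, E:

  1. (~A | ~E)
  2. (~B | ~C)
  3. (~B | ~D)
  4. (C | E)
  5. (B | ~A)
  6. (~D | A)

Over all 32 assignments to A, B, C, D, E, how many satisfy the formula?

The models are:
  A=0 B=0 C=0 D=0 E=1
  A=0 B=0 C=1 D=0 E=0
  A=0 B=0 C=1 D=0 E=1
  A=0 B=1 C=0 D=0 E=1
That's 4 in total.

4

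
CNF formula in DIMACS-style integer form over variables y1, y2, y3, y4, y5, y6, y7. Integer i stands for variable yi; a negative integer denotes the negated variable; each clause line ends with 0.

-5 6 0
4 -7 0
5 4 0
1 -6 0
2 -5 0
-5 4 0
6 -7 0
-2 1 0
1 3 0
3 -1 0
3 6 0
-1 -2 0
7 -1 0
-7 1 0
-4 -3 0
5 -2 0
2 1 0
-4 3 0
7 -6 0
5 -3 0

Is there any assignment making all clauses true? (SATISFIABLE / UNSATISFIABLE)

UNSATISFIABLE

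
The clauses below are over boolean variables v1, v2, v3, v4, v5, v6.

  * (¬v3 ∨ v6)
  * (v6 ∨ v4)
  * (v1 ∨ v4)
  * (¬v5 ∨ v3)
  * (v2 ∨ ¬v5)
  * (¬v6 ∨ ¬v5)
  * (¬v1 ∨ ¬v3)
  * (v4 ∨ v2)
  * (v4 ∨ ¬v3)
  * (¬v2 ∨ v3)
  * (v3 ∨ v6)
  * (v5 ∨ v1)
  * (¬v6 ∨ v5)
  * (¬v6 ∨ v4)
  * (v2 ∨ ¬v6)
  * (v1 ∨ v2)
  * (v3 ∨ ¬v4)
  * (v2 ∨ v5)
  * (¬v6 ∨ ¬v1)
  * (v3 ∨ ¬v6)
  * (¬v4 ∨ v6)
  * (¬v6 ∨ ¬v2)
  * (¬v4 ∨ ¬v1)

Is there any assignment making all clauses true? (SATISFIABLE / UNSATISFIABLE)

UNSATISFIABLE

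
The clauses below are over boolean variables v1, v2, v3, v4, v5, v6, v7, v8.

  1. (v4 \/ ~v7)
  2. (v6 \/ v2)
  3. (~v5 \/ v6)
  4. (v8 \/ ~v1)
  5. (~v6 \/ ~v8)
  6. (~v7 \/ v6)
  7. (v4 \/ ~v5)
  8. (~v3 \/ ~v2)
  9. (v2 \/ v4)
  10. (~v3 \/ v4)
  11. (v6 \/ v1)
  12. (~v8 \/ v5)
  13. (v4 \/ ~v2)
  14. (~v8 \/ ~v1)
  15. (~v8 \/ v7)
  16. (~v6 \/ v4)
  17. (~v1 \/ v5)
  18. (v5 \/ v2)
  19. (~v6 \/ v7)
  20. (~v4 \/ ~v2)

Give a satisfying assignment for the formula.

v1 = F, v2 = F, v3 = T, v4 = T, v5 = T, v6 = T, v7 = T, v8 = F

Set v1 = False and propagate.
  then v6 is forced to True.
  then v8 is forced to False.
  then v4 is forced to True.
  then v7 is forced to True.
  then v2 is forced to False.
  then v5 is forced to True.
v3 is now unconstrained; take v3 = True.
Every clause has at least one true literal under this assignment.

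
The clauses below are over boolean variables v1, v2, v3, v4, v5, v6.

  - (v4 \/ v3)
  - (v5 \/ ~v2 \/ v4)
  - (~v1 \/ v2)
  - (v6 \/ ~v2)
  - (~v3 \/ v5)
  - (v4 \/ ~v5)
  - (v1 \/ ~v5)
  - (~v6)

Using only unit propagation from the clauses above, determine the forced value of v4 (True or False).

True

(~v6) is a unit clause: v6 = False.
(~v2 \/ v6) with v6 = False leaves only ~v2, so v2 = False.
From (v2 \/ ~v1) and v2 = False: v1 = False.
(v1 \/ ~v5): since v1 = False, the clause reduces to (~v5). v5 = False.
From (~v3 \/ v5) and v5 = False: v3 = False.
(v3 \/ v4): since v3 = False, the clause reduces to (v4). v4 = True.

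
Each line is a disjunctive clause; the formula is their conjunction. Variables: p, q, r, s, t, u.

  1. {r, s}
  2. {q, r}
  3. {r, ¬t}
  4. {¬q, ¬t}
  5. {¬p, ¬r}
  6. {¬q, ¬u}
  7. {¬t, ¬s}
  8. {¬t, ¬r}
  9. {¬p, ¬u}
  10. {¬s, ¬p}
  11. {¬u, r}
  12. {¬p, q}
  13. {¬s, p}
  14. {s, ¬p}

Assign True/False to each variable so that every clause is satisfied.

p = F, q = F, r = T, s = F, t = F, u = F

Check each clause:
  1. {s, r} — r is true.
  2. {q, r} — r is true.
  3. {r, ¬t} — r is true.
  4. {¬q, ¬t} — ¬t is true.
  5. {¬r, ¬p} — ¬p is true.
  6. {¬q, ¬u} — ¬u is true.
  7. {¬s, ¬t} — ¬t is true.
  8. {¬r, ¬t} — ¬t is true.
  9. {¬p, ¬u} — ¬u is true.
  10. {¬s, ¬p} — ¬s is true.
  11. {¬u, r} — ¬u is true.
  12. {q, ¬p} — ¬p is true.
  13. {¬s, p} — ¬s is true.
  14. {¬p, s} — ¬p is true.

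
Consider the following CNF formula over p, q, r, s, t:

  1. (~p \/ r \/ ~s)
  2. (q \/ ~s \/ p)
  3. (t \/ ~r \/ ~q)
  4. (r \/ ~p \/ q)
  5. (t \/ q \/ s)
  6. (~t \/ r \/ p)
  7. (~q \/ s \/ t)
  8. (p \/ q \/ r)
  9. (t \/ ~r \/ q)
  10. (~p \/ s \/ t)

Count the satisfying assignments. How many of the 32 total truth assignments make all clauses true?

Case analysis on q and p:
  q=1, p=1: remaining (r,s,t) ∈ {(0,0,1); (1,0,1); (1,1,1)} — 3.
  q=1, p=0: remaining (r,s,t) ∈ {(0,1,0); (1,0,1); (1,1,1)} — 3.
  q=0, p=1: remaining (r,s,t) ∈ {(1,0,1); (1,1,1)} — 2.
  q=0, p=0: remaining (r,s,t) ∈ {(1,0,1)} — 1.
Total: 3 + 3 + 2 + 1 = 9.

9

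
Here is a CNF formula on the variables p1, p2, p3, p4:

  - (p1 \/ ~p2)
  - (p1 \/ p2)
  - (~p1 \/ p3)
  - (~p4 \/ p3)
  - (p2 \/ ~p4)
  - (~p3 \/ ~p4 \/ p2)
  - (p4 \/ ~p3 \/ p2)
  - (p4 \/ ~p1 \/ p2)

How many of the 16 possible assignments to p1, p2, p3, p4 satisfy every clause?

2

The models are:
  p1=T p2=T p3=T p4=F
  p1=T p2=T p3=T p4=T
That's 2 in total.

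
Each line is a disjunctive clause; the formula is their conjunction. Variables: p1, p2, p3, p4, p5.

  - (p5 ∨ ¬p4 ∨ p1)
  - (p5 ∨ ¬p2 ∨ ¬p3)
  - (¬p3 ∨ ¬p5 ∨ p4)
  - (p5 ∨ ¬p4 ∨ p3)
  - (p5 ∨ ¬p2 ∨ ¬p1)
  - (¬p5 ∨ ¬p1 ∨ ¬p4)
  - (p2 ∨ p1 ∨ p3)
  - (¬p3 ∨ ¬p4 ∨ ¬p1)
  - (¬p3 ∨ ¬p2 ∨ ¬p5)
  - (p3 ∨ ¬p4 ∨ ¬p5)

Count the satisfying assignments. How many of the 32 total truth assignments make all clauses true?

8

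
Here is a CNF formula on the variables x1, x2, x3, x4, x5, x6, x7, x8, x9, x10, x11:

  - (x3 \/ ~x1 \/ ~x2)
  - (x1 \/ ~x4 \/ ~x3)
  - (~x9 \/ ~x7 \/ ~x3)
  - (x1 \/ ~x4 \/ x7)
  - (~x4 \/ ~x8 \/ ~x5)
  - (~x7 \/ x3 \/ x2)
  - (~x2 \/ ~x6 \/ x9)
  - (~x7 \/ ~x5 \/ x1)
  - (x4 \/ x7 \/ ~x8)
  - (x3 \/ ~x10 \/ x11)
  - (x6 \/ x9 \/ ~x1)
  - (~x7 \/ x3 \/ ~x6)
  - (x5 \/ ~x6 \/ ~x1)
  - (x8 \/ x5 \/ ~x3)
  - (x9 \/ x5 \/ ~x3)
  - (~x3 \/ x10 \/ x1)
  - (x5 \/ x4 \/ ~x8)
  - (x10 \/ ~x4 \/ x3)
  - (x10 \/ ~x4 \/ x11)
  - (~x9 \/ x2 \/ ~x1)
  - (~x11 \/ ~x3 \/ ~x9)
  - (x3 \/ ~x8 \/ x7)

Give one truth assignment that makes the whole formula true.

Try x1 = True.
Set x2 = True and propagate.
  then x3 is forced to True.
Try x4 = True.
The remaining clauses are satisfied by x5 = True, x6 = False, x7 = False, x8 = False, x9 = True, x10 = True, x11 = False.

x1=True, x2=True, x3=True, x4=True, x5=True, x6=False, x7=False, x8=False, x9=True, x10=True, x11=False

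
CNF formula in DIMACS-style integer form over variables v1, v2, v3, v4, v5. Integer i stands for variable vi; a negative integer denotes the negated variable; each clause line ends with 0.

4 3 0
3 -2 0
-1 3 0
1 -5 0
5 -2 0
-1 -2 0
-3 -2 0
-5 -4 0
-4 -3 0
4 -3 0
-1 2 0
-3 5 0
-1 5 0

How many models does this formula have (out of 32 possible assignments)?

1

Satisfying assignments:
  v1=F v2=F v3=F v4=T v5=F
That's 1 in total.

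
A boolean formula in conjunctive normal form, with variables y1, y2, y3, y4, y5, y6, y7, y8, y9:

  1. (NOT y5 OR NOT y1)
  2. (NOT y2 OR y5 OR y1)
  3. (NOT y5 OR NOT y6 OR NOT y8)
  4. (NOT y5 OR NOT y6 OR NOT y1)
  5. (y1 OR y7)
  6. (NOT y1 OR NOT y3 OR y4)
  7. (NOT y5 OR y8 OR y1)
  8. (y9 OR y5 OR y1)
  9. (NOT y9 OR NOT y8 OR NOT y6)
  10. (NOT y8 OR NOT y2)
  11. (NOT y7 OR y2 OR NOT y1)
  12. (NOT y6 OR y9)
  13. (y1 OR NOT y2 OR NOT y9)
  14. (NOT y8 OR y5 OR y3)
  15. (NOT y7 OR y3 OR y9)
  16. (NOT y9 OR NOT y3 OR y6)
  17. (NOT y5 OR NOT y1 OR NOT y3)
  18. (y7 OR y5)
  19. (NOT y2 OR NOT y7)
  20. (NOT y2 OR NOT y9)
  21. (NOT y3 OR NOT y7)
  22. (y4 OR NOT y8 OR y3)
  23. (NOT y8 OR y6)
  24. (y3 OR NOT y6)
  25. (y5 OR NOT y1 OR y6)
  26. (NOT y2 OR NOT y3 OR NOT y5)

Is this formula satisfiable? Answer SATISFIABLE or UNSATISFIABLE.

Pure literal: y4 appears only positively; assign y4 = True.
Try y1 = False.
  then y7 is forced to True.
  then y2 is forced to False.
  then y3 is forced to False.
  then y9 is forced to True.
  then y6 is forced to False.
  then y8 is forced to False.
  then y5 is forced to False.
Every clause has at least one true literal under this assignment.
So y1=False, y2=False, y3=False, y4=True, y5=False, y6=False, y7=True, y8=False, y9=True is a satisfying assignment.

SATISFIABLE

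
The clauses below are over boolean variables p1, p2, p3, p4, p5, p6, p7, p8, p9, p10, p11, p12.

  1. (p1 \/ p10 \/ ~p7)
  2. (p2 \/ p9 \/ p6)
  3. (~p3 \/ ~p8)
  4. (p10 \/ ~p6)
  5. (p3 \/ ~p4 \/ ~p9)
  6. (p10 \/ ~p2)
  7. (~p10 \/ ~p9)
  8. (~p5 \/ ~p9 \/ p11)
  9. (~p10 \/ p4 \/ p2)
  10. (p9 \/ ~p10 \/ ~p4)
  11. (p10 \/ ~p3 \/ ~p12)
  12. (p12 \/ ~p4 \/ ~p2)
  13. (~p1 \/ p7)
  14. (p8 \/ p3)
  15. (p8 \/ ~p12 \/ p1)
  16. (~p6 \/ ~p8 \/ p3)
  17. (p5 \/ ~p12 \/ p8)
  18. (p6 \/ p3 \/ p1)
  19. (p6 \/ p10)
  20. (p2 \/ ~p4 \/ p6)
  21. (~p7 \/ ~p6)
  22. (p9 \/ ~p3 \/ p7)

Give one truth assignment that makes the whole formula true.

p11 occurs only positively in the remaining clauses — set p11 = True.
Set p1 = True and propagate.
  then p7 is forced to True.
  then p6 is forced to False.
  then p10 is forced to True.
  then p9 is forced to False.
  then p2 is forced to True.
  then p4 is forced to False.
Try p3 = True.
  then p8 is forced to False.
The remaining clauses are satisfied by p5 = False, p12 = False.
Every clause has at least one true literal under this assignment.
Check each clause:
  1. (p1 \/ ~p7 \/ p10) — p1 is true.
  2. (p6 \/ p9 \/ p2) — p2 is true.
  3. (~p8 \/ ~p3) — ~p8 is true.
  4. (~p6 \/ p10) — ~p6 is true.
  5. (~p4 \/ p3 \/ ~p9) — p3 is true.
  6. (~p2 \/ p10) — p10 is true.
  7. (~p9 \/ ~p10) — ~p9 is true.
  8. (p11 \/ ~p5 \/ ~p9) — ~p5 is true.
  9. (~p10 \/ p4 \/ p2) — p2 is true.
  10. (p9 \/ ~p4 \/ ~p10) — ~p4 is true.
  11. (~p3 \/ ~p12 \/ p10) — p10 is true.
  12. (~p2 \/ p12 \/ ~p4) — ~p4 is true.
  13. (~p1 \/ p7) — p7 is true.
  14. (p3 \/ p8) — p3 is true.
  15. (p1 \/ ~p12 \/ p8) — p1 is true.
  16. (p3 \/ ~p6 \/ ~p8) — ~p8 is true.
  17. (p5 \/ ~p12 \/ p8) — ~p12 is true.
  18. (p3 \/ p1 \/ p6) — p1 is true.
  19. (p6 \/ p10) — p10 is true.
  20. (p2 \/ ~p4 \/ p6) — p2 is true.
  21. (~p7 \/ ~p6) — ~p6 is true.
  22. (p9 \/ ~p3 \/ p7) — p7 is true.

p1=1, p2=1, p3=1, p4=0, p5=0, p6=0, p7=1, p8=0, p9=0, p10=1, p11=1, p12=0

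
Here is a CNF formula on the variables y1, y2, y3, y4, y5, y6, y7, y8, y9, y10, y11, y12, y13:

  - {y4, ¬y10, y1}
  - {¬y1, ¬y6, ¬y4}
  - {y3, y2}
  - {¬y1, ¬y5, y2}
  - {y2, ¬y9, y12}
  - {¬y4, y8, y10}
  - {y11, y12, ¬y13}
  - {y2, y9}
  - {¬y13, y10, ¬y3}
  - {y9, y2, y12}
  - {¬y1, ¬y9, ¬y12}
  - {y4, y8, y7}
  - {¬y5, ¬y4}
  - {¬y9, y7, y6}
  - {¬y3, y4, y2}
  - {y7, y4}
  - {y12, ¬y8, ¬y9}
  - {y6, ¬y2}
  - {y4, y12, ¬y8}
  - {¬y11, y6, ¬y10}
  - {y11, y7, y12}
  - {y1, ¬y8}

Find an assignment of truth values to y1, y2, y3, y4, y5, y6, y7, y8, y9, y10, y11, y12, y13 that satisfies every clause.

y1=T, y2=T, y3=F, y4=F, y5=T, y6=T, y7=T, y8=F, y9=T, y10=F, y11=T, y12=F, y13=F

Pure literal: y7 appears only positively; assign y7 = True.
Pure literal: y13 appears only negated; assign y13 = False.
Branch on y1: take y1 = True.
Set y2 = True and propagate.
  then y6 is forced to True.
  then y4 is forced to False.
For the remaining variables, y3 = False, y5 = True, y8 = False, y9 = True, y10 = False, y11 = True, y12 = False works.
Check each clause:
  1. {y1, y4, ¬y10} — y1 is true.
  2. {¬y6, ¬y1, ¬y4} — ¬y4 is true.
  3. {y3, y2} — y2 is true.
  4. {¬y5, y2, ¬y1} — y2 is true.
  5. {y12, y2, ¬y9} — y2 is true.
  6. {y10, y8, ¬y4} — ¬y4 is true.
  7. {¬y13, y12, y11} — y11 is true.
  8. {y2, y9} — y9 is true.
  9. {¬y3, y10, ¬y13} — ¬y13 is true.
  10. {y2, y12, y9} — y9 is true.
  11. {¬y9, ¬y12, ¬y1} — ¬y12 is true.
  12. {y7, y8, y4} — y7 is true.
  13. {¬y4, ¬y5} — ¬y4 is true.
  14. {y6, y7, ¬y9} — y6 is true.
  15. {y4, ¬y3, y2} — y2 is true.
  16. {y7, y4} — y7 is true.
  17. {¬y9, ¬y8, y12} — ¬y8 is true.
  18. {¬y2, y6} — y6 is true.
  19. {¬y8, y4, y12} — ¬y8 is true.
  20. {¬y11, ¬y10, y6} — y6 is true.
  21. {y11, y7, y12} — y11 is true.
  22. {y1, ¬y8} — ¬y8 is true.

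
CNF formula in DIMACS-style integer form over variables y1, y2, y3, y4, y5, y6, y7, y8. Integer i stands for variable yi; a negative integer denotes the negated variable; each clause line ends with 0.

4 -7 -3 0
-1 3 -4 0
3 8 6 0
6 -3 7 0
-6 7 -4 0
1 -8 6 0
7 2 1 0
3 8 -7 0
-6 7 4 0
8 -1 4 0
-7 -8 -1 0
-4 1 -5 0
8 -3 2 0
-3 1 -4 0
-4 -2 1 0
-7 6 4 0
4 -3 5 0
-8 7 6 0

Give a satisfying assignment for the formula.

y1 = False  y2 = True  y3 = False  y4 = False  y5 = False  y6 = True  y7 = True  y8 = True

Check each clause:
  1. (~y7 \/ ~y3 \/ y4) — ~y3 is true.
  2. (~y1 \/ ~y4 \/ y3) — ~y4 is true.
  3. (y8 \/ y6 \/ y3) — y8 is true.
  4. (~y3 \/ y6 \/ y7) — ~y3 is true.
  5. (~y6 \/ ~y4 \/ y7) — ~y4 is true.
  6. (~y8 \/ y1 \/ y6) — y6 is true.
  7. (y2 \/ y7 \/ y1) — y2 is true.
  8. (y3 \/ y8 \/ ~y7) — y8 is true.
  9. (y7 \/ ~y6 \/ y4) — y7 is true.
  10. (~y1 \/ y8 \/ y4) — y8 is true.
  11. (~y8 \/ ~y7 \/ ~y1) — ~y1 is true.
  12. (~y4 \/ y1 \/ ~y5) — ~y5 is true.
  13. (~y3 \/ y8 \/ y2) — y8 is true.
  14. (~y4 \/ y1 \/ ~y3) — ~y4 is true.
  15. (~y4 \/ y1 \/ ~y2) — ~y4 is true.
  16. (y6 \/ y4 \/ ~y7) — y6 is true.
  17. (y5 \/ ~y3 \/ y4) — ~y3 is true.
  18. (y6 \/ y7 \/ ~y8) — y6 is true.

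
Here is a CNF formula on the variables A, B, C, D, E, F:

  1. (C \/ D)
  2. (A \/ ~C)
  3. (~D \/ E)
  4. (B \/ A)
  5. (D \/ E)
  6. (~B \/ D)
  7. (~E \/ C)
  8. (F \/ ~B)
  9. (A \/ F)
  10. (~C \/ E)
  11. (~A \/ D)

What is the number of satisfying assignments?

The models are:
  A=T B=F C=T D=T E=T F=F
  A=T B=F C=T D=T E=T F=T
  A=T B=T C=T D=T E=T F=T
That's 3 in total.

3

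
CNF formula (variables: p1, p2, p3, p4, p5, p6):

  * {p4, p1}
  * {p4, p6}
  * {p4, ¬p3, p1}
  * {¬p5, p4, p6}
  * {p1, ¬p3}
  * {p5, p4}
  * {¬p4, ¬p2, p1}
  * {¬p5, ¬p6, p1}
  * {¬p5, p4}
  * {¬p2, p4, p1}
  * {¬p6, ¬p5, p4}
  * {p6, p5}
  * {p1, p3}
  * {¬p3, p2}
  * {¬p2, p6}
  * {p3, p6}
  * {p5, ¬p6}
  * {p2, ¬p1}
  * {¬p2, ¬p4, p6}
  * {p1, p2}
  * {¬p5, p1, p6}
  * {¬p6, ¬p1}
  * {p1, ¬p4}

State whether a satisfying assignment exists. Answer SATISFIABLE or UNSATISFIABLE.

p1 = True:
  propagation gives p2=True, p6=True; an empty clause results — contradiction.
p1 = False:
  propagation gives p4=True; an empty clause results — contradiction.
Every branch closes, so no satisfying assignment exists.

UNSATISFIABLE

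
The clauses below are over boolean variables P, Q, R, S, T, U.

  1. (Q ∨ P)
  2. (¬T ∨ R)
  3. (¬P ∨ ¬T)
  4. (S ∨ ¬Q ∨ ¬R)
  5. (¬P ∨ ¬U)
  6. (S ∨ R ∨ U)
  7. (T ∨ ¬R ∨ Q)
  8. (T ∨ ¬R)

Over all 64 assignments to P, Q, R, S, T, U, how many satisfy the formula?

Satisfying assignments:
  P=F Q=T R=F S=F T=F U=T
  P=F Q=T R=F S=T T=F U=F
  P=F Q=T R=F S=T T=F U=T
  P=F Q=T R=T S=T T=T U=F
  P=F Q=T R=T S=T T=T U=T
  P=T Q=F R=F S=T T=F U=F
  P=T Q=T R=F S=T T=F U=F
Count: 7.

7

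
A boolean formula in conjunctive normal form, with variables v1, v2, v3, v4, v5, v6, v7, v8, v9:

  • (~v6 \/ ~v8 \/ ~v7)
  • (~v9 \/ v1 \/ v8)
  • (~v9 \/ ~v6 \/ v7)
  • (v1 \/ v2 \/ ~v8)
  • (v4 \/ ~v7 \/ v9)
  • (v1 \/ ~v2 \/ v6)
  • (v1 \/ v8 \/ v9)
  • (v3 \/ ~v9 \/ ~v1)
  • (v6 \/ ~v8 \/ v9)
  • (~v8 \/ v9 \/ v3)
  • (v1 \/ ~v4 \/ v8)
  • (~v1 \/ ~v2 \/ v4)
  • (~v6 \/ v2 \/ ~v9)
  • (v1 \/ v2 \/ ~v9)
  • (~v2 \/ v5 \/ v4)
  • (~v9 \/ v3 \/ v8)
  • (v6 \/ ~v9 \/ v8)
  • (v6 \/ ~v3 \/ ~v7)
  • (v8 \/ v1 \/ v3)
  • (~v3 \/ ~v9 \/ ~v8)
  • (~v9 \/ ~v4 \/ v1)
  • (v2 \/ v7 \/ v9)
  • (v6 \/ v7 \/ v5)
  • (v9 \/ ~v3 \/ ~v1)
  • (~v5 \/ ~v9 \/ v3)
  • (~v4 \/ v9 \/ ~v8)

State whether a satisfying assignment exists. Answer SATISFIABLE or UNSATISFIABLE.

SATISFIABLE

Set v1 = True and propagate.
Set v2 = True and propagate.
  then v4 is forced to True.
Branch on v3: take v3 = False.
  then v9 is forced to False.
  then v8 is forced to False.
The remaining clauses are satisfied by v5 = False, v6 = False, v7 = True.
Every clause has at least one true literal under this assignment.
So v1 = T, v2 = T, v3 = F, v4 = T, v5 = F, v6 = F, v7 = T, v8 = F, v9 = F is a satisfying assignment.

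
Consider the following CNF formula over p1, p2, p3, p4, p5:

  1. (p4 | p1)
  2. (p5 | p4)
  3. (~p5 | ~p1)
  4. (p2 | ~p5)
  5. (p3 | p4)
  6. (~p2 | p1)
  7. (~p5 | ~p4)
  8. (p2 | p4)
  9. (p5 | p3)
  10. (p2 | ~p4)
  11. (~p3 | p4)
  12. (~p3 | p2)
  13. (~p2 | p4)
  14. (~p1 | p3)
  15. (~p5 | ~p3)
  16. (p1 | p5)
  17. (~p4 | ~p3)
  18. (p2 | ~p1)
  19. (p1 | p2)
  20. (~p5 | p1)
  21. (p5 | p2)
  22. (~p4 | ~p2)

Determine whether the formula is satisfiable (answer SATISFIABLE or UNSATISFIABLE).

UNSATISFIABLE

p2 = True:
  propagation gives p1=True, p5=False, p4=True; an empty clause results — contradiction.
p2 = False:
  propagation gives p5=False; an empty clause results — contradiction.
Every branch closes, so no satisfying assignment exists.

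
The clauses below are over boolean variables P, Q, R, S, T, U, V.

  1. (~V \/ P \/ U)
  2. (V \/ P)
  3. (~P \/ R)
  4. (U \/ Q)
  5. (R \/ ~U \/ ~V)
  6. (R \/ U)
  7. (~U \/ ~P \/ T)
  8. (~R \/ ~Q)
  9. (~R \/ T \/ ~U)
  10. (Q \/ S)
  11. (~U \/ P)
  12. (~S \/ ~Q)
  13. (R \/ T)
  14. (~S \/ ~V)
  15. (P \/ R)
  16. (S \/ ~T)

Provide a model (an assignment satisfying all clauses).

P = T, Q = F, R = T, S = T, T = T, U = T, V = F

Check each clause:
  1. (U \/ ~V \/ P) — P is true.
  2. (V \/ P) — P is true.
  3. (~P \/ R) — R is true.
  4. (Q \/ U) — U is true.
  5. (R \/ ~U \/ ~V) — ~V is true.
  6. (U \/ R) — R is true.
  7. (~P \/ T \/ ~U) — T is true.
  8. (~R \/ ~Q) — ~Q is true.
  9. (~U \/ T \/ ~R) — T is true.
  10. (Q \/ S) — S is true.
  11. (P \/ ~U) — P is true.
  12. (~Q \/ ~S) — ~Q is true.
  13. (R \/ T) — R is true.
  14. (~S \/ ~V) — ~V is true.
  15. (P \/ R) — P is true.
  16. (S \/ ~T) — S is true.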